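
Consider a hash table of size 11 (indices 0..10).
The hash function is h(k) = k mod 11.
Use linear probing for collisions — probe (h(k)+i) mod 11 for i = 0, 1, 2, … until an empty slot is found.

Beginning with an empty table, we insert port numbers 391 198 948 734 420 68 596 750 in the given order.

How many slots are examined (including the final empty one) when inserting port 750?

6

391: h=6 -> slot 6
198: h=0 -> slot 0
948: h=2 -> slot 2
734: h=8 -> slot 8
420: h=2, probe 2,3 -> slot 3
68: h=2, probe 2,3,4 -> slot 4
596: h=2, probe 2,3,4,5 -> slot 5
750: h=2, probe 2,3,4,5,6,7 -> slot 7
Table: [198, _, 948, 420, 68, 596, 391, 750, 734, _, _]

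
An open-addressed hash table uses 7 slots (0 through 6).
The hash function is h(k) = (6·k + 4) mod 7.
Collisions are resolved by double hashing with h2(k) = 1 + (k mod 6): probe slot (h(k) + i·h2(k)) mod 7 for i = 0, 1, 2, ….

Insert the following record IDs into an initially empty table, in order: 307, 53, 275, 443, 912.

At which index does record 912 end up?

Insert 307: h=5, slot 5 empty => index 5.
Insert 53: h=0, slot 0 empty => index 0.
Insert 275: h=2, slot 2 empty => index 2.
Insert 443: h=2, h2=6, slot 2 occupied => index 1.
Insert 912: h=2, h2=1, slot 2 occupied => index 3.
Table: [53, 443, 275, 912, ∅, 307, ∅]

3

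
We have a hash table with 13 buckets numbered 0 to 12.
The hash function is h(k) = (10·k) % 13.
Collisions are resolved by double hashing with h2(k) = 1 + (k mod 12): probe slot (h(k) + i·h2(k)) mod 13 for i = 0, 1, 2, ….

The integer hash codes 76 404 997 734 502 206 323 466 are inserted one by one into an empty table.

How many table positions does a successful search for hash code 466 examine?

2

76 hashes to 6; slot 6 is free => place at 6.
404 hashes to 10; slot 10 is free => place at 10.
997 hashes to 12; slot 12 is free => place at 12.
734 hashes to 8; slot 8 is free => place at 8.
502 hashes to 2; slot 2 is free => place at 2.
206 hashes to 6, h2=3; 6 taken => place at 9.
323 hashes to 6, h2=12; 6 taken => place at 5.
466 hashes to 6, h2=11; 6 taken => place at 4.
Table: [—, —, 502, —, 466, 323, 76, —, 734, 206, 404, —, 997]
Lookup 466: h=6, h2=11, probe 6,4 → found at 4.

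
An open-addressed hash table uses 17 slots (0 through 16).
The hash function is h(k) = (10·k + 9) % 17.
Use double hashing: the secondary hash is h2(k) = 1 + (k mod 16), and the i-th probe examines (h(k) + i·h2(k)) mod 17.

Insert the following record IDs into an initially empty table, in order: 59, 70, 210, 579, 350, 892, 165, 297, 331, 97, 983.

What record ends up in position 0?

59 hashes to 4; slot 4 is free => place at 4.
70 hashes to 12; slot 12 is free => place at 12.
210 hashes to 1; slot 1 is free => place at 1.
579 hashes to 2; slot 2 is free => place at 2.
350 hashes to 7; slot 7 is free => place at 7.
892 hashes to 4, h2=13; 4 taken => place at 0.
165 hashes to 10; slot 10 is free => place at 10.
297 hashes to 4, h2=10; 4 taken => place at 14.
331 hashes to 4, h2=12; 4 taken => place at 16.
97 hashes to 10, h2=2; 10,12,14,16,1 taken => place at 3.
983 hashes to 13; slot 13 is free => place at 13.
Table: [892, 210, 579, 97, 59, _, _, 350, _, _, 165, _, 70, 983, 297, _, 331]

892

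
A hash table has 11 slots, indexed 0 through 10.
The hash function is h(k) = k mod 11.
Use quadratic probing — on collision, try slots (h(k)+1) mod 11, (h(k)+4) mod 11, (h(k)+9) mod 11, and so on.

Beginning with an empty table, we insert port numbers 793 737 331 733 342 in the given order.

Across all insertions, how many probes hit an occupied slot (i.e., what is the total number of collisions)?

Insert 793: h=1, slot 1 empty → index 1.
Insert 737: h=0, slot 0 empty → index 0.
Insert 331: h=1, slot 1 occupied → index 2.
Insert 733: h=7, slot 7 empty → index 7.
Insert 342: h=1, slots 1,2 occupied → index 5.
Table: [737, 793, 331, ∅, ∅, 342, ∅, 733, ∅, ∅, ∅]

3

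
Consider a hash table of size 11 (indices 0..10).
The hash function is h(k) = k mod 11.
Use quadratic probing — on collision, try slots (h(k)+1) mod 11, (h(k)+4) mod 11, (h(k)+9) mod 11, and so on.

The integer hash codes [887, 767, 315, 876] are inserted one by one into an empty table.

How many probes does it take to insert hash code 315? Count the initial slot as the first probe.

887 hashes to 7; slot 7 is free → place at 7.
767 hashes to 8; slot 8 is free → place at 8.
315 hashes to 7; 7,8 taken → place at 0.
876 hashes to 7; 7,8,0 taken → place at 5.
Table: [315, ∅, ∅, ∅, ∅, 876, ∅, 887, 767, ∅, ∅]

3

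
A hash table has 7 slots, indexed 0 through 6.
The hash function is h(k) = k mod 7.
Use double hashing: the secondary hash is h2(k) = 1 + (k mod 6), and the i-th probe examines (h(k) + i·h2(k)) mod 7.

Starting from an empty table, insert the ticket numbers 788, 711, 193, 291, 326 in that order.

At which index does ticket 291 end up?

Insert 788: h=4, slot 4 empty → index 4.
Insert 711: h=4, h2=4, slot 4 occupied → index 1.
Insert 193: h=4, h2=2, slot 4 occupied → index 6.
Insert 291: h=4, h2=4, slots 4,1 occupied → index 5.
Insert 326: h=4, h2=3, slot 4 occupied → index 0.
Table: [326, 711, -, -, 788, 291, 193]

5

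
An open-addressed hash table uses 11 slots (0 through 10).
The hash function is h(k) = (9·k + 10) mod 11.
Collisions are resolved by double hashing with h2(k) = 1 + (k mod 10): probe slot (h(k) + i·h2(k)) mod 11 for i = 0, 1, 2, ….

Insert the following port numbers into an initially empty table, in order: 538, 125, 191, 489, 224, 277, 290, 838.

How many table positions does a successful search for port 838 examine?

Insert 538: h=1, slot 1 empty -> index 1.
Insert 125: h=2, slot 2 empty -> index 2.
Insert 191: h=2, h2=2, slot 2 occupied -> index 4.
Insert 489: h=0, slot 0 empty -> index 0.
Insert 224: h=2, h2=5, slot 2 occupied -> index 7.
Insert 277: h=6, slot 6 empty -> index 6.
Insert 290: h=2, h2=1, slot 2 occupied -> index 3.
Insert 838: h=6, h2=9, slots 6,4,2,0 occupied -> index 9.
Table: [489, 538, 125, 290, 191, —, 277, 224, —, 838, —]
Lookup 838: h=6, h2=9, probe 6,4,2,0,9 → found at 9.

5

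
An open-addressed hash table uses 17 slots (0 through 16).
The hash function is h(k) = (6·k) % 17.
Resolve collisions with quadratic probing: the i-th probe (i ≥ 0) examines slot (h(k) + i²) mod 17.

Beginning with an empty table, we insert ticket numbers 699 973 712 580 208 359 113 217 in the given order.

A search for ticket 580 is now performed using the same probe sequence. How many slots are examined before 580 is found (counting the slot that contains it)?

699 hashes to 12; slot 12 is free → place at 12.
973 hashes to 7; slot 7 is free → place at 7.
712 hashes to 5; slot 5 is free → place at 5.
580 hashes to 12; 12 taken → place at 13.
208 hashes to 7; 7 taken → place at 8.
359 hashes to 12; 12,13 taken → place at 16.
113 hashes to 15; slot 15 is free → place at 15.
217 hashes to 10; slot 10 is free → place at 10.
Table: [-, -, -, -, -, 712, -, 973, 208, -, 217, -, 699, 580, -, 113, 359]
Lookup 580: h=12, probe 12,13 → found at 13.

2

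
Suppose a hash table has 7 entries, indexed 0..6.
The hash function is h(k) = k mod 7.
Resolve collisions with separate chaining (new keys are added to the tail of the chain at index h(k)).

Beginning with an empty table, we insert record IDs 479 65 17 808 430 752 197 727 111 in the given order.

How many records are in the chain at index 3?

479 -> bucket 3
65 -> bucket 2
17 -> bucket 3 (collision)
808 -> bucket 3 (collision)
430 -> bucket 3 (collision)
752 -> bucket 3 (collision)
197 -> bucket 1
727 -> bucket 6
111 -> bucket 6 (collision)
Final buckets:
0: _
1: 197
2: 65
3: 479 -> 17 -> 808 -> 430 -> 752
4: _
5: _
6: 727 -> 111

5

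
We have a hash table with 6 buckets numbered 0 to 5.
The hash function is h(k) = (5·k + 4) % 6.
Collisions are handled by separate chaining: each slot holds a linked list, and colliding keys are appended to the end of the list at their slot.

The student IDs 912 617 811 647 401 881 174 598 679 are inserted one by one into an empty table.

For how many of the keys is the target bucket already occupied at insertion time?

912 → bucket 4
617 → bucket 5
811 → bucket 3
647 → bucket 5 (collision)
401 → bucket 5 (collision)
881 → bucket 5 (collision)
174 → bucket 4 (collision)
598 → bucket 0
679 → bucket 3 (collision)
Final buckets:
0: 598
1: ∅
2: ∅
3: 811 -> 679
4: 912 -> 174
5: 617 -> 647 -> 401 -> 881

5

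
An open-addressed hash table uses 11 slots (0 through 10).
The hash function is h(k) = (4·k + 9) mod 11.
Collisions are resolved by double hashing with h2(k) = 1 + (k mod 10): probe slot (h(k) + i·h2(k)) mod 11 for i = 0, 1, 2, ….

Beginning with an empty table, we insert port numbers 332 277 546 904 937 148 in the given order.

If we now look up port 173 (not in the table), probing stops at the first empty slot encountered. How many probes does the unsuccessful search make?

2

332 hashes to 6; slot 6 is free -> place at 6.
277 hashes to 6, h2=8; 6 taken -> place at 3.
546 hashes to 4; slot 4 is free -> place at 4.
904 hashes to 6, h2=5; 6 taken -> place at 0.
937 hashes to 6, h2=8; 6,3,0 taken -> place at 8.
148 hashes to 7; slot 7 is free -> place at 7.
Table: [904, —, —, 277, 546, —, 332, 148, 937, —, —]
Lookup 173: h=8, h2=4, probe 8,1 → slot 1 empty, not found.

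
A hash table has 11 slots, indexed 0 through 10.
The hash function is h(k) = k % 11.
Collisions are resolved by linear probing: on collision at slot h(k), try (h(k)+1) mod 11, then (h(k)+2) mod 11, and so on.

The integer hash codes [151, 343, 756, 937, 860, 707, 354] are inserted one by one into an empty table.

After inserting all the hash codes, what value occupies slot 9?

756

Insert 151: h=8, slot 8 empty -> index 8.
Insert 343: h=2, slot 2 empty -> index 2.
Insert 756: h=8, slot 8 occupied -> index 9.
Insert 937: h=2, slot 2 occupied -> index 3.
Insert 860: h=2, slots 2,3 occupied -> index 4.
Insert 707: h=3, slots 3,4 occupied -> index 5.
Insert 354: h=2, slots 2,3,4,5 occupied -> index 6.
Table: [—, —, 343, 937, 860, 707, 354, —, 151, 756, —]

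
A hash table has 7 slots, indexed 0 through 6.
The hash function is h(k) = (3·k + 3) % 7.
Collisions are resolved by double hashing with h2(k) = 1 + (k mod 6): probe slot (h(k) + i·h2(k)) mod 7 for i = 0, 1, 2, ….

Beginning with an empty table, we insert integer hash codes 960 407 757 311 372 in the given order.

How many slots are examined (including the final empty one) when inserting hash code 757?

2

960 hashes to 6; slot 6 is free → place at 6.
407 hashes to 6, h2=6; 6 taken → place at 5.
757 hashes to 6, h2=2; 6 taken → place at 1.
311 hashes to 5, h2=6; 5 taken → place at 4.
372 hashes to 6, h2=1; 6 taken → place at 0.
Table: [372, 757, -, -, 311, 407, 960]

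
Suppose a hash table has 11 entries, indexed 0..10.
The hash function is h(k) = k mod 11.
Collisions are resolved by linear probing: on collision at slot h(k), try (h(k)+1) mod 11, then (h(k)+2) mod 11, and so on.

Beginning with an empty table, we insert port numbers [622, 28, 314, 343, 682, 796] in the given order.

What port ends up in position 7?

28

Insert 622: h=6, slot 6 empty → index 6.
Insert 28: h=6, slot 6 occupied → index 7.
Insert 314: h=6, slots 6,7 occupied → index 8.
Insert 343: h=2, slot 2 empty → index 2.
Insert 682: h=0, slot 0 empty → index 0.
Insert 796: h=4, slot 4 empty → index 4.
Table: [682, ., 343, ., 796, ., 622, 28, 314, ., .]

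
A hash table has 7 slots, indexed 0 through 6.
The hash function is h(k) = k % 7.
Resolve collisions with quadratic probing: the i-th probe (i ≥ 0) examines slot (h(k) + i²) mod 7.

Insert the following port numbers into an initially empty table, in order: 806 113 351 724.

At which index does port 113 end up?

806: h=1 -> slot 1
113: h=1, probe 1,2 -> slot 2
351: h=1, probe 1,2,5 -> slot 5
724: h=3 -> slot 3
Table: [—, 806, 113, 724, —, 351, —]

2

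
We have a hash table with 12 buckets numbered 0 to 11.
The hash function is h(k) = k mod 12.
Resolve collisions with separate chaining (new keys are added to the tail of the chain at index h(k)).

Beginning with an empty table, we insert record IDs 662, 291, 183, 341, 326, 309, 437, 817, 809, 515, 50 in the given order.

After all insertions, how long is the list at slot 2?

Insert 662: h=2, bucket 2 empty → new chain.
Insert 291: h=3, bucket 3 empty → new chain.
Insert 183: h=3, bucket 3 nonempty → append to chain.
Insert 341: h=5, bucket 5 empty → new chain.
Insert 326: h=2, bucket 2 nonempty → append to chain.
Insert 309: h=9, bucket 9 empty → new chain.
Insert 437: h=5, bucket 5 nonempty → append to chain.
Insert 817: h=1, bucket 1 empty → new chain.
Insert 809: h=5, bucket 5 nonempty → append to chain.
Insert 515: h=11, bucket 11 empty → new chain.
Insert 50: h=2, bucket 2 nonempty → append to chain.
Final buckets:
0: _
1: 817
2: 662 -> 326 -> 50
3: 291 -> 183
4: _
5: 341 -> 437 -> 809
6: _
7: _
8: _
9: 309
10: _
11: 515

3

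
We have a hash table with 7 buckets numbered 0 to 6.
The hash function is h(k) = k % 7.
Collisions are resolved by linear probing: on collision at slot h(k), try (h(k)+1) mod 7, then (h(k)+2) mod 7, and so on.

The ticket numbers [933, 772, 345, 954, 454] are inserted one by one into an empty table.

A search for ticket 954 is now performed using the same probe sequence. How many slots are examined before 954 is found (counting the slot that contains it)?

933: h=2 → slot 2
772: h=2, probe 2,3 → slot 3
345: h=2, probe 2,3,4 → slot 4
954: h=2, probe 2,3,4,5 → slot 5
454: h=6 → slot 6
Table: [—, —, 933, 772, 345, 954, 454]
Lookup 954: h=2, probe 2,3,4,5 → found at 5.

4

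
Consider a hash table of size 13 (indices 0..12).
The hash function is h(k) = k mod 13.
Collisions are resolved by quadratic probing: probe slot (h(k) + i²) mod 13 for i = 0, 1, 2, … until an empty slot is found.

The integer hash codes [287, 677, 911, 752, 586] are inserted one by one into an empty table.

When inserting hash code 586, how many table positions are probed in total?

Insert 287: h=1, slot 1 empty => index 1.
Insert 677: h=1, slot 1 occupied => index 2.
Insert 911: h=1, slots 1,2 occupied => index 5.
Insert 752: h=11, slot 11 empty => index 11.
Insert 586: h=1, slots 1,2,5 occupied => index 10.
Table: [∅, 287, 677, ∅, ∅, 911, ∅, ∅, ∅, ∅, 586, 752, ∅]

4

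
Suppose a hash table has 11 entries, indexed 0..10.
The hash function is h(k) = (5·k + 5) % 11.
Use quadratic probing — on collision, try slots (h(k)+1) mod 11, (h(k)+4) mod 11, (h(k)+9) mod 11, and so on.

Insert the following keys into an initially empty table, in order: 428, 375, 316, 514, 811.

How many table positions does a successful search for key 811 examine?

3

428: h=0 -> slot 0
375: h=10 -> slot 10
316: h=1 -> slot 1
514: h=1, probe 1,2 -> slot 2
811: h=1, probe 1,2,5 -> slot 5
Table: [428, 316, 514, _, _, 811, _, _, _, _, 375]
Lookup 811: h=1, probe 1,2,5 → found at 5.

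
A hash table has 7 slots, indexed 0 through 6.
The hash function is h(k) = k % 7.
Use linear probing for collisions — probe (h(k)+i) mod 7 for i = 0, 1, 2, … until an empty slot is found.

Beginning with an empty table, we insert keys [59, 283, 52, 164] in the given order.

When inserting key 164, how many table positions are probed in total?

4

59: h=3 -> slot 3
283: h=3, probe 3,4 -> slot 4
52: h=3, probe 3,4,5 -> slot 5
164: h=3, probe 3,4,5,6 -> slot 6
Table: [-, -, -, 59, 283, 52, 164]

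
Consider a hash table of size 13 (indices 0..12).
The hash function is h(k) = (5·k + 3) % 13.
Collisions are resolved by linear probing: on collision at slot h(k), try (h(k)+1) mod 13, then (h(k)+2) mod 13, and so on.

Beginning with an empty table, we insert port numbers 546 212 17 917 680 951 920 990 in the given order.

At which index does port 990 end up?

546 hashes to 3; slot 3 is free -> place at 3.
212 hashes to 10; slot 10 is free -> place at 10.
17 hashes to 10; 10 taken -> place at 11.
917 hashes to 12; slot 12 is free -> place at 12.
680 hashes to 10; 10,11,12 taken -> place at 0.
951 hashes to 0; 0 taken -> place at 1.
920 hashes to 1; 1 taken -> place at 2.
990 hashes to 0; 0,1,2,3 taken -> place at 4.
Table: [680, 951, 920, 546, 990, -, -, -, -, -, 212, 17, 917]

4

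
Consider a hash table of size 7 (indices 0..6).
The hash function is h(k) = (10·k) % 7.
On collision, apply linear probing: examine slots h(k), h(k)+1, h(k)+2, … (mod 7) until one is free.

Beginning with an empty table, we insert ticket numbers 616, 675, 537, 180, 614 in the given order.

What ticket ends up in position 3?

616: h=0 → slot 0
675: h=2 → slot 2
537: h=1 → slot 1
180: h=1, probe 1,2,3 → slot 3
614: h=1, probe 1,2,3,4 → slot 4
Table: [616, 537, 675, 180, 614, ∅, ∅]

180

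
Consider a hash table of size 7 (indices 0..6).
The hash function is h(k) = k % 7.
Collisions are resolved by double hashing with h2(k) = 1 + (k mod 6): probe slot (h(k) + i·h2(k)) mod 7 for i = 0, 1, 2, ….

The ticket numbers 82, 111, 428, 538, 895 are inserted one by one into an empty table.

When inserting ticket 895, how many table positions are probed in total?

3

Insert 82: h=5, slot 5 empty => index 5.
Insert 111: h=6, slot 6 empty => index 6.
Insert 428: h=1, slot 1 empty => index 1.
Insert 538: h=6, h2=5, slot 6 occupied => index 4.
Insert 895: h=6, h2=2, slots 6,1 occupied => index 3.
Table: [., 428, ., 895, 538, 82, 111]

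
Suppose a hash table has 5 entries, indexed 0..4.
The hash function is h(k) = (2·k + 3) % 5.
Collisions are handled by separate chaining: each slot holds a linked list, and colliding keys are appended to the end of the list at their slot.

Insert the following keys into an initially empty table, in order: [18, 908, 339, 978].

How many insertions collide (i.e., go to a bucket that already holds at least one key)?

18 → bucket 4
908 → bucket 4 (collision)
339 → bucket 1
978 → bucket 4 (collision)
Final buckets:
0: -
1: 339
2: -
3: -
4: 18 -> 908 -> 978

2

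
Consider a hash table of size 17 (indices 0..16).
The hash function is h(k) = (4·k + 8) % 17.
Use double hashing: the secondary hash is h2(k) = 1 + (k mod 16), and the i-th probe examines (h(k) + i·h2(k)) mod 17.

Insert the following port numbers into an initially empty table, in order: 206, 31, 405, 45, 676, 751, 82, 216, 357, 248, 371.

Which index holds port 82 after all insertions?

Insert 206: h=16, slot 16 empty → index 16.
Insert 31: h=13, slot 13 empty → index 13.
Insert 405: h=13, h2=6, slot 13 occupied → index 2.
Insert 45: h=1, slot 1 empty → index 1.
Insert 676: h=9, slot 9 empty → index 9.
Insert 751: h=3, slot 3 empty → index 3.
Insert 82: h=13, h2=3, slots 13,16,2 occupied → index 5.
Insert 216: h=5, h2=9, slot 5 occupied → index 14.
Insert 357: h=8, slot 8 empty → index 8.
Insert 248: h=14, h2=9, slot 14 occupied → index 6.
Insert 371: h=13, h2=4, slot 13 occupied → index 0.
Table: [371, 45, 405, 751, —, 82, 248, —, 357, 676, —, —, —, 31, 216, —, 206]

5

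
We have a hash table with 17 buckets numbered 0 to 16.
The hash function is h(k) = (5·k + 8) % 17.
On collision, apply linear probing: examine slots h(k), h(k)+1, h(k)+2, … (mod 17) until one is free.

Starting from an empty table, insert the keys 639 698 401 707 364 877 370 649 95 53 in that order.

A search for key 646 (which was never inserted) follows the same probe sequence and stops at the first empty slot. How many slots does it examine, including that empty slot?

7

639 hashes to 7; slot 7 is free => place at 7.
698 hashes to 13; slot 13 is free => place at 13.
401 hashes to 7; 7 taken => place at 8.
707 hashes to 7; 7,8 taken => place at 9.
364 hashes to 9; 9 taken => place at 10.
877 hashes to 7; 7,8,9,10 taken => place at 11.
370 hashes to 5; slot 5 is free => place at 5.
649 hashes to 6; slot 6 is free => place at 6.
95 hashes to 7; 7,8,9,10,11 taken => place at 12.
53 hashes to 1; slot 1 is free => place at 1.
Table: [∅, 53, ∅, ∅, ∅, 370, 649, 639, 401, 707, 364, 877, 95, 698, ∅, ∅, ∅]
Lookup 646: h=8, probe 8,9,10,11,12,13,14 → slot 14 empty, not found.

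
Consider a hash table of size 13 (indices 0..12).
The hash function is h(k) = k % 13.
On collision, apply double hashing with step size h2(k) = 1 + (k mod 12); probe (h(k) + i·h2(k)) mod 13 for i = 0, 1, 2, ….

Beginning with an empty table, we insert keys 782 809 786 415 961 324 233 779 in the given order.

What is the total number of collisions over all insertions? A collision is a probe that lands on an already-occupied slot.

782: h=2 → slot 2
809: h=3 → slot 3
786: h=6 → slot 6
415: h=12 → slot 12
961: h=12, h2=2, probe 12,1 → slot 1
324: h=12, h2=1, probe 12,0 → slot 0
233: h=12, h2=6, probe 12,5 → slot 5
779: h=12, h2=12, probe 12,11 → slot 11
Table: [324, 961, 782, 809, ∅, 233, 786, ∅, ∅, ∅, ∅, 779, 415]

4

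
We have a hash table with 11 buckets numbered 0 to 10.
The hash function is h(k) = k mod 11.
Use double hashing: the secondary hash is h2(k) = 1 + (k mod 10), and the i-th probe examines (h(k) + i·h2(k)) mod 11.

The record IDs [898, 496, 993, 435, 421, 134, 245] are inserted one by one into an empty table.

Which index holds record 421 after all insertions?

898 hashes to 7; slot 7 is free → place at 7.
496 hashes to 1; slot 1 is free → place at 1.
993 hashes to 3; slot 3 is free → place at 3.
435 hashes to 6; slot 6 is free → place at 6.
421 hashes to 3, h2=2; 3 taken → place at 5.
134 hashes to 2; slot 2 is free → place at 2.
245 hashes to 3, h2=6; 3 taken → place at 9.
Table: [-, 496, 134, 993, -, 421, 435, 898, -, 245, -]

5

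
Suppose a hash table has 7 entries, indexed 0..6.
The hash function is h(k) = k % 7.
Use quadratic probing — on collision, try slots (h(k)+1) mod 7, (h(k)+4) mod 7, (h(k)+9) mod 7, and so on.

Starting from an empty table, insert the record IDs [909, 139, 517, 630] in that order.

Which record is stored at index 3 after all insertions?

517

909: h=6 => slot 6
139: h=6, probe 6,0 => slot 0
517: h=6, probe 6,0,3 => slot 3
630: h=0, probe 0,1 => slot 1
Table: [139, 630, ., 517, ., ., 909]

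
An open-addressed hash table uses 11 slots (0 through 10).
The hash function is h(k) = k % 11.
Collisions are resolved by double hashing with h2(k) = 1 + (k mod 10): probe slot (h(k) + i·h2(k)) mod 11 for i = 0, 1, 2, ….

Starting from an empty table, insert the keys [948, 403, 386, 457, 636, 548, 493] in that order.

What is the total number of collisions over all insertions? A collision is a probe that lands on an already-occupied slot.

Insert 948: h=2, slot 2 empty -> index 2.
Insert 403: h=7, slot 7 empty -> index 7.
Insert 386: h=1, slot 1 empty -> index 1.
Insert 457: h=6, slot 6 empty -> index 6.
Insert 636: h=9, slot 9 empty -> index 9.
Insert 548: h=9, h2=9, slots 9,7 occupied -> index 5.
Insert 493: h=9, h2=4, slots 9,2,6 occupied -> index 10.
Table: [∅, 386, 948, ∅, ∅, 548, 457, 403, ∅, 636, 493]

5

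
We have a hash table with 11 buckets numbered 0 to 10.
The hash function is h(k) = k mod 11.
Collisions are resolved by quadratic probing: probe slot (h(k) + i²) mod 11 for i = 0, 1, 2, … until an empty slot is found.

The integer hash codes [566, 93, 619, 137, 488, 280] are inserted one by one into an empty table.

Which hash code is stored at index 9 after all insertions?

137

Insert 566: h=5, slot 5 empty => index 5.
Insert 93: h=5, slot 5 occupied => index 6.
Insert 619: h=3, slot 3 empty => index 3.
Insert 137: h=5, slots 5,6 occupied => index 9.
Insert 488: h=4, slot 4 empty => index 4.
Insert 280: h=5, slots 5,6,9,3 occupied => index 10.
Table: [-, -, -, 619, 488, 566, 93, -, -, 137, 280]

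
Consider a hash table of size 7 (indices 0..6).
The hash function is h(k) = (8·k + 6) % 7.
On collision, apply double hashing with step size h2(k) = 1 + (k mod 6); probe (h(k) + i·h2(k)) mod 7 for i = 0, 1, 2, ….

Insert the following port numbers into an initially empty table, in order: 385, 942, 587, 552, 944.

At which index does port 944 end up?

1

Insert 385: h=6, slot 6 empty -> index 6.
Insert 942: h=3, slot 3 empty -> index 3.
Insert 587: h=5, slot 5 empty -> index 5.
Insert 552: h=5, h2=1, slots 5,6 occupied -> index 0.
Insert 944: h=5, h2=3, slot 5 occupied -> index 1.
Table: [552, 944, ∅, 942, ∅, 587, 385]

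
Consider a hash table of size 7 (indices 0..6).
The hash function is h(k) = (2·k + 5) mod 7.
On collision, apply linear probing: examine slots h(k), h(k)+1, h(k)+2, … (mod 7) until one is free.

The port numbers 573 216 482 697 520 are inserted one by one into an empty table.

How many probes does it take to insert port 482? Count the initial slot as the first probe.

3

573: h=3 -> slot 3
216: h=3, probe 3,4 -> slot 4
482: h=3, probe 3,4,5 -> slot 5
697: h=6 -> slot 6
520: h=2 -> slot 2
Table: [-, -, 520, 573, 216, 482, 697]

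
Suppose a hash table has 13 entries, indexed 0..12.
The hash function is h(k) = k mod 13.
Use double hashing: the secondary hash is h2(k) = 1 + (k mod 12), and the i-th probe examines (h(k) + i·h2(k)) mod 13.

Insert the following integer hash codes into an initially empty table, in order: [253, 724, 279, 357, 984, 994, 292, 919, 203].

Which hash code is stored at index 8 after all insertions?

Insert 253: h=6, slot 6 empty => index 6.
Insert 724: h=9, slot 9 empty => index 9.
Insert 279: h=6, h2=4, slot 6 occupied => index 10.
Insert 357: h=6, h2=10, slot 6 occupied => index 3.
Insert 984: h=9, h2=1, slots 9,10 occupied => index 11.
Insert 994: h=6, h2=11, slot 6 occupied => index 4.
Insert 292: h=6, h2=5, slots 6,11,3 occupied => index 8.
Insert 919: h=9, h2=8, slots 9,4 occupied => index 12.
Insert 203: h=8, h2=12, slot 8 occupied => index 7.
Table: [., ., ., 357, 994, ., 253, 203, 292, 724, 279, 984, 919]

292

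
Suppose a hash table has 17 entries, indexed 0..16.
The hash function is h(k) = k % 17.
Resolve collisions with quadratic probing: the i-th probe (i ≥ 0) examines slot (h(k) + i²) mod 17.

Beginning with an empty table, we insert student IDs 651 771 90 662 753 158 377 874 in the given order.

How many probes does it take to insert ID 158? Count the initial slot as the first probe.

651: h=5 => slot 5
771: h=6 => slot 6
90: h=5, probe 5,6,9 => slot 9
662: h=16 => slot 16
753: h=5, probe 5,6,9,14 => slot 14
158: h=5, probe 5,6,9,14,4 => slot 4
377: h=3 => slot 3
874: h=7 => slot 7
Table: [-, -, -, 377, 158, 651, 771, 874, -, 90, -, -, -, -, 753, -, 662]

5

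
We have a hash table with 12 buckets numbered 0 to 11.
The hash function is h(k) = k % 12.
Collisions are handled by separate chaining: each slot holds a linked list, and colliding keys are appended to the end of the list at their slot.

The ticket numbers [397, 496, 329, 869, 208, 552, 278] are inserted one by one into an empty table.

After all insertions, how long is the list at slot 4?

2

Insert 397: h=1, bucket 1 empty → new chain.
Insert 496: h=4, bucket 4 empty → new chain.
Insert 329: h=5, bucket 5 empty → new chain.
Insert 869: h=5, bucket 5 nonempty → append to chain.
Insert 208: h=4, bucket 4 nonempty → append to chain.
Insert 552: h=0, bucket 0 empty → new chain.
Insert 278: h=2, bucket 2 empty → new chain.
Final buckets:
0: 552
1: 397
2: 278
3: ∅
4: 496 -> 208
5: 329 -> 869
6: ∅
7: ∅
8: ∅
9: ∅
10: ∅
11: ∅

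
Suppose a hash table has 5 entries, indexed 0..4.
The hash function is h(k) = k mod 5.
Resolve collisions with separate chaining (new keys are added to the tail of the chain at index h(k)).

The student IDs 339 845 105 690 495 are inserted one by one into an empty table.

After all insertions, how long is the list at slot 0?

4

Insert 339: h=4, bucket 4 empty -> new chain.
Insert 845: h=0, bucket 0 empty -> new chain.
Insert 105: h=0, bucket 0 nonempty -> append to chain.
Insert 690: h=0, bucket 0 nonempty -> append to chain.
Insert 495: h=0, bucket 0 nonempty -> append to chain.
Final buckets:
0: 845 -> 105 -> 690 -> 495
1: ∅
2: ∅
3: ∅
4: 339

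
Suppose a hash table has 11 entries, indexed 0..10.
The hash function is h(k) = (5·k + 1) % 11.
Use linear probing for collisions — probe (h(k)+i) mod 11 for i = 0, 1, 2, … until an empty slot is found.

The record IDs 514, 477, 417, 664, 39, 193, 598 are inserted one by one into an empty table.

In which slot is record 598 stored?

2

514 hashes to 8; slot 8 is free -> place at 8.
477 hashes to 10; slot 10 is free -> place at 10.
417 hashes to 7; slot 7 is free -> place at 7.
664 hashes to 10; 10 taken -> place at 0.
39 hashes to 9; slot 9 is free -> place at 9.
193 hashes to 9; 9,10,0 taken -> place at 1.
598 hashes to 10; 10,0,1 taken -> place at 2.
Table: [664, 193, 598, -, -, -, -, 417, 514, 39, 477]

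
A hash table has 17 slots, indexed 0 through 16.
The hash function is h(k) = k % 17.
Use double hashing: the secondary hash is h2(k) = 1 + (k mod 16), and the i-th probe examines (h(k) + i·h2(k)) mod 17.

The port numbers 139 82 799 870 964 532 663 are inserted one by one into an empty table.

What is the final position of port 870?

139: h=3 -> slot 3
82: h=14 -> slot 14
799: h=0 -> slot 0
870: h=3, h2=7, probe 3,10 -> slot 10
964: h=12 -> slot 12
532: h=5 -> slot 5
663: h=0, h2=8, probe 0,8 -> slot 8
Table: [799, _, _, 139, _, 532, _, _, 663, _, 870, _, 964, _, 82, _, _]

10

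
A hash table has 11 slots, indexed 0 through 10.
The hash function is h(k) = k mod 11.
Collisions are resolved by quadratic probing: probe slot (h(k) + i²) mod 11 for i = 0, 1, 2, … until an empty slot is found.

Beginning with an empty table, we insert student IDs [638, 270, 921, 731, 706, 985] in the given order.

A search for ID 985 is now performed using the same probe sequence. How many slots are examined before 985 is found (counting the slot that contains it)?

638 hashes to 0; slot 0 is free -> place at 0.
270 hashes to 6; slot 6 is free -> place at 6.
921 hashes to 8; slot 8 is free -> place at 8.
731 hashes to 5; slot 5 is free -> place at 5.
706 hashes to 2; slot 2 is free -> place at 2.
985 hashes to 6; 6 taken -> place at 7.
Table: [638, —, 706, —, —, 731, 270, 985, 921, —, —]
Lookup 985: h=6, probe 6,7 → found at 7.

2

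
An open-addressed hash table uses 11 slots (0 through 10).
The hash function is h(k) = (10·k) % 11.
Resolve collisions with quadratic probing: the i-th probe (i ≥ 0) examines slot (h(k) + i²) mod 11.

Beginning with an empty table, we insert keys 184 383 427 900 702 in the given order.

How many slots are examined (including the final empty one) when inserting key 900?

4

184: h=3 → slot 3
383: h=2 → slot 2
427: h=2, probe 2,3,6 → slot 6
900: h=2, probe 2,3,6,0 → slot 0
702: h=2, probe 2,3,6,0,7 → slot 7
Table: [900, _, 383, 184, _, _, 427, 702, _, _, _]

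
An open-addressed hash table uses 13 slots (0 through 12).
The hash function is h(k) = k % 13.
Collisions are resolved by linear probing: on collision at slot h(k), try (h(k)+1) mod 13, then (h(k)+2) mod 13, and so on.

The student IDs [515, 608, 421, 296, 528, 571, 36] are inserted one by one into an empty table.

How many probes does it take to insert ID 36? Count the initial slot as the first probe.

515: h=8 → slot 8
608: h=10 → slot 10
421: h=5 → slot 5
296: h=10, probe 10,11 → slot 11
528: h=8, probe 8,9 → slot 9
571: h=12 → slot 12
36: h=10, probe 10,11,12,0 → slot 0
Table: [36, _, _, _, _, 421, _, _, 515, 528, 608, 296, 571]

4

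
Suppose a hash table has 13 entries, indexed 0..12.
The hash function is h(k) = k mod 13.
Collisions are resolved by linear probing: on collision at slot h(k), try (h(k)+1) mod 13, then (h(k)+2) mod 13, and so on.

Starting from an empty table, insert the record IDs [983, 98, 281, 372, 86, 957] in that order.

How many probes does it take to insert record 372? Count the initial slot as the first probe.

Insert 983: h=8, slot 8 empty → index 8.
Insert 98: h=7, slot 7 empty → index 7.
Insert 281: h=8, slot 8 occupied → index 9.
Insert 372: h=8, slots 8,9 occupied → index 10.
Insert 86: h=8, slots 8,9,10 occupied → index 11.
Insert 957: h=8, slots 8,9,10,11 occupied → index 12.
Table: [∅, ∅, ∅, ∅, ∅, ∅, ∅, 98, 983, 281, 372, 86, 957]

3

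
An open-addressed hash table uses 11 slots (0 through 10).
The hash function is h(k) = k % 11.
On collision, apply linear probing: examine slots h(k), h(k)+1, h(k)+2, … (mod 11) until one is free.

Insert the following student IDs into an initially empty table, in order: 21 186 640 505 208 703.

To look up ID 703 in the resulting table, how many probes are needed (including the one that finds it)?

21: h=10 => slot 10
186: h=10, probe 10,0 => slot 0
640: h=2 => slot 2
505: h=10, probe 10,0,1 => slot 1
208: h=10, probe 10,0,1,2,3 => slot 3
703: h=10, probe 10,0,1,2,3,4 => slot 4
Table: [186, 505, 640, 208, 703, ., ., ., ., ., 21]
Lookup 703: h=10, probe 10,0,1,2,3,4 → found at 4.

6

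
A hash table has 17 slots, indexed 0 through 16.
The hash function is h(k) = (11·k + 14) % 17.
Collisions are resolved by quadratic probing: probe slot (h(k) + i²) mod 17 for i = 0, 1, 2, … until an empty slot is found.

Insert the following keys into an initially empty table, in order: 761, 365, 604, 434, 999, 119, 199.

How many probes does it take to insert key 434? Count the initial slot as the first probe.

2

761: h=4 → slot 4
365: h=0 → slot 0
604: h=11 → slot 11
434: h=11, probe 11,12 → slot 12
999: h=4, probe 4,5 → slot 5
119: h=14 → slot 14
199: h=10 → slot 10
Table: [365, ∅, ∅, ∅, 761, 999, ∅, ∅, ∅, ∅, 199, 604, 434, ∅, 119, ∅, ∅]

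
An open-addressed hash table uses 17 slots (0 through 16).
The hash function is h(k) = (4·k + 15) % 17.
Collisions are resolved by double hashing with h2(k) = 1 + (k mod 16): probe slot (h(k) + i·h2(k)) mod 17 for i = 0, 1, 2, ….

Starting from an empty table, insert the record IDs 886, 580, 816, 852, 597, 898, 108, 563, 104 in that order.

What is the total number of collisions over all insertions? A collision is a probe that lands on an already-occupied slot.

886: h=6 => slot 6
580: h=6, h2=5, probe 6,11 => slot 11
816: h=15 => slot 15
852: h=6, h2=5, probe 6,11,16 => slot 16
597: h=6, h2=6, probe 6,12 => slot 12
898: h=3 => slot 3
108: h=5 => slot 5
563: h=6, h2=4, probe 6,10 => slot 10
104: h=6, h2=9, probe 6,15,7 => slot 7
Table: [_, _, _, 898, _, 108, 886, 104, _, _, 563, 580, 597, _, _, 816, 852]

7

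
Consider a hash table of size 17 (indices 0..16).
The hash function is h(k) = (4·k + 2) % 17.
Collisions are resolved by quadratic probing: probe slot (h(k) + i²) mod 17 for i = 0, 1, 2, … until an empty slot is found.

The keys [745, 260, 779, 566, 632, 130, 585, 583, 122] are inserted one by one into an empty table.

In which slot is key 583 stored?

9

Insert 745: h=7, slot 7 empty -> index 7.
Insert 260: h=5, slot 5 empty -> index 5.
Insert 779: h=7, slot 7 occupied -> index 8.
Insert 566: h=5, slot 5 occupied -> index 6.
Insert 632: h=14, slot 14 empty -> index 14.
Insert 130: h=12, slot 12 empty -> index 12.
Insert 585: h=13, slot 13 empty -> index 13.
Insert 583: h=5, slots 5,6 occupied -> index 9.
Insert 122: h=14, slot 14 occupied -> index 15.
Table: [-, -, -, -, -, 260, 566, 745, 779, 583, -, -, 130, 585, 632, 122, -]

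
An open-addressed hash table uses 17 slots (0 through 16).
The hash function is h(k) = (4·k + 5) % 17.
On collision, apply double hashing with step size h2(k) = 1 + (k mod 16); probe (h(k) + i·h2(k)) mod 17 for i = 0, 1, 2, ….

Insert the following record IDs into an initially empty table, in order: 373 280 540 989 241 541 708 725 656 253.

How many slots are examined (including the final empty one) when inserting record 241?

373 hashes to 1; slot 1 is free => place at 1.
280 hashes to 3; slot 3 is free => place at 3.
540 hashes to 6; slot 6 is free => place at 6.
989 hashes to 0; slot 0 is free => place at 0.
241 hashes to 0, h2=2; 0 taken => place at 2.
541 hashes to 10; slot 10 is free => place at 10.
708 hashes to 15; slot 15 is free => place at 15.
725 hashes to 15, h2=6; 15 taken => place at 4.
656 hashes to 11; slot 11 is free => place at 11.
253 hashes to 14; slot 14 is free => place at 14.
Table: [989, 373, 241, 280, 725, ∅, 540, ∅, ∅, ∅, 541, 656, ∅, ∅, 253, 708, ∅]

2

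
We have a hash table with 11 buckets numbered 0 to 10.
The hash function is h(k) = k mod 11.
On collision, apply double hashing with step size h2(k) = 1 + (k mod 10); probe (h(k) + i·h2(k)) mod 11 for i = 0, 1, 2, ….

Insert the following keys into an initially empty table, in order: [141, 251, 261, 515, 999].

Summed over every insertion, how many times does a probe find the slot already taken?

4

141: h=9 → slot 9
251: h=9, h2=2, probe 9,0 → slot 0
261: h=8 → slot 8
515: h=9, h2=6, probe 9,4 → slot 4
999: h=9, h2=10, probe 9,8,7 → slot 7
Table: [251, ., ., ., 515, ., ., 999, 261, 141, .]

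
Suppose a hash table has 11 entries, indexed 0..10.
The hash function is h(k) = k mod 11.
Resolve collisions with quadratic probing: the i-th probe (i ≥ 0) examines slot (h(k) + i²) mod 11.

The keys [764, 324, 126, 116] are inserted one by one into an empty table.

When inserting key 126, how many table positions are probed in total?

3

764 hashes to 5; slot 5 is free -> place at 5.
324 hashes to 5; 5 taken -> place at 6.
126 hashes to 5; 5,6 taken -> place at 9.
116 hashes to 6; 6 taken -> place at 7.
Table: [., ., ., ., ., 764, 324, 116, ., 126, .]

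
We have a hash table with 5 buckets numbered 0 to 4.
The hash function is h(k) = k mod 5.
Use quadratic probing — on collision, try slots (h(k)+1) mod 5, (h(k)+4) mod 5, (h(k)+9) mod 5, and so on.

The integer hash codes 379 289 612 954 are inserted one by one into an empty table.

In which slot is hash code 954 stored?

Insert 379: h=4, slot 4 empty -> index 4.
Insert 289: h=4, slot 4 occupied -> index 0.
Insert 612: h=2, slot 2 empty -> index 2.
Insert 954: h=4, slots 4,0 occupied -> index 3.
Table: [289, -, 612, 954, 379]

3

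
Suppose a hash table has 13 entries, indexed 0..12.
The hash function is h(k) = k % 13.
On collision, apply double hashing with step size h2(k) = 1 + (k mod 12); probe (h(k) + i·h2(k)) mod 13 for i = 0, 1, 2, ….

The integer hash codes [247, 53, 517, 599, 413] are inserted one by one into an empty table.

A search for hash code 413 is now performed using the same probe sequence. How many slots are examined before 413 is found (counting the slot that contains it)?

2

247 hashes to 0; slot 0 is free -> place at 0.
53 hashes to 1; slot 1 is free -> place at 1.
517 hashes to 10; slot 10 is free -> place at 10.
599 hashes to 1, h2=12; 1,0 taken -> place at 12.
413 hashes to 10, h2=6; 10 taken -> place at 3.
Table: [247, 53, _, 413, _, _, _, _, _, _, 517, _, 599]
Lookup 413: h=10, h2=6, probe 10,3 → found at 3.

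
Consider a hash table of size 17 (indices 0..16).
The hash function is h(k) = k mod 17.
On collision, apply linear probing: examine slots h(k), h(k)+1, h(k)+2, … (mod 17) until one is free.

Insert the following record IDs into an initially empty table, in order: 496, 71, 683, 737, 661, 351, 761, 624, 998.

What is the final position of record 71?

496: h=3 -> slot 3
71: h=3, probe 3,4 -> slot 4
683: h=3, probe 3,4,5 -> slot 5
737: h=6 -> slot 6
661: h=15 -> slot 15
351: h=11 -> slot 11
761: h=13 -> slot 13
624: h=12 -> slot 12
998: h=12, probe 12,13,14 -> slot 14
Table: [∅, ∅, ∅, 496, 71, 683, 737, ∅, ∅, ∅, ∅, 351, 624, 761, 998, 661, ∅]

4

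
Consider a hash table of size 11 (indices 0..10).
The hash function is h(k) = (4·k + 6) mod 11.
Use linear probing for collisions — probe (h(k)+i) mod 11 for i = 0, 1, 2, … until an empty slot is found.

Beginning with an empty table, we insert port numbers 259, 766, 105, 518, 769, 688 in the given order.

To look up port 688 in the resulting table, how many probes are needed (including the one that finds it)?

259 hashes to 8; slot 8 is free → place at 8.
766 hashes to 1; slot 1 is free → place at 1.
105 hashes to 8; 8 taken → place at 9.
518 hashes to 10; slot 10 is free → place at 10.
769 hashes to 2; slot 2 is free → place at 2.
688 hashes to 8; 8,9,10 taken → place at 0.
Table: [688, 766, 769, _, _, _, _, _, 259, 105, 518]
Lookup 688: h=8, probe 8,9,10,0 → found at 0.

4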